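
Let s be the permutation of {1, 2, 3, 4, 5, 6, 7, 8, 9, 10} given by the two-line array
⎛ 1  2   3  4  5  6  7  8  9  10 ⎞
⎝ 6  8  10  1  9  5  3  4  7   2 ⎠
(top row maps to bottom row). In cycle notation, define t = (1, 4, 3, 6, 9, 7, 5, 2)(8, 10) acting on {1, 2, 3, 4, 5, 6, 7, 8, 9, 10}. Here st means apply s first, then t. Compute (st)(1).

9

(st)(1) = t(s(1)). s(1) = 6, then t(6) = 9. So (st)(1) = 9.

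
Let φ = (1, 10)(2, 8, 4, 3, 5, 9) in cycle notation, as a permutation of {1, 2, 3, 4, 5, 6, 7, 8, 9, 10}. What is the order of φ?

The disjoint cycles have lengths 6, 2, 1, 1.
Since disjoint cycles commute, ord(φ) = lcm(6, 2) = 6.

6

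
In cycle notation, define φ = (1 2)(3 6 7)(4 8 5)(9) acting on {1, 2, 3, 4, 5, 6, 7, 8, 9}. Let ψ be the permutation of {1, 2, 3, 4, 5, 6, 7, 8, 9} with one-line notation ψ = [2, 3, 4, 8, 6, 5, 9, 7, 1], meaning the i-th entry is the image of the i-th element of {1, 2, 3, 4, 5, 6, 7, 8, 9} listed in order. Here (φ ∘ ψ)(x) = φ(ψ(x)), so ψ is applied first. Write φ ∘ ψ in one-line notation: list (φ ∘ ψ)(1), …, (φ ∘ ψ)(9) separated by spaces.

1 6 8 5 7 4 9 3 2

(φ ∘ ψ)(x) = φ(ψ(x)). Computing each image: φ(ψ(1)) = φ(2) = 1, φ(ψ(2)) = φ(3) = 6, φ(ψ(3)) = φ(4) = 8, φ(ψ(4)) = φ(8) = 5, φ(ψ(5)) = φ(6) = 7, φ(ψ(6)) = φ(5) = 4, φ(ψ(7)) = φ(9) = 9, φ(ψ(8)) = φ(7) = 3, φ(ψ(9)) = φ(1) = 2.
Hence φ ∘ ψ = [1 6 8 5 7 4 9 3 2].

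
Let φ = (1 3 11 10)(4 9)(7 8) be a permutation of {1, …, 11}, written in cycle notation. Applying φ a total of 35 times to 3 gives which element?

1

3 lies in the 4-cycle (1 3 11 10).
On a 4-cycle, φ^4 is the identity, so φ^35 = φ^3 there (35 ≡ 3 mod 4).
Stepping 3 places around the cycle: 3 → 11 → 10 → 1.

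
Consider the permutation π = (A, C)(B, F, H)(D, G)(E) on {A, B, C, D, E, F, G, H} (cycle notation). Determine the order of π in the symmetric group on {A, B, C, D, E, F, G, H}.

6

The cycle type of π is (3, 2, 2, 1).
The order is lcm(3, 2, 2) = 6.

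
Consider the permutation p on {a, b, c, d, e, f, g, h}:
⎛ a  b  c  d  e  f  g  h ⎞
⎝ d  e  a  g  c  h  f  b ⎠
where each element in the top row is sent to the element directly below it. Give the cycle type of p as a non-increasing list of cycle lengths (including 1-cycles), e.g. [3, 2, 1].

The disjoint cycles are (a d g f h b e c), with lengths 8 in non-increasing order.

[8]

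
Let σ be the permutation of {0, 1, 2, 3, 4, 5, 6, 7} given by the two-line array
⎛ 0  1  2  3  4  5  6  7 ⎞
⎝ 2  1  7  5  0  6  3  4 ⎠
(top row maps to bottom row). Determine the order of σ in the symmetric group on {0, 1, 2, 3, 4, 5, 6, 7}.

12

Writing σ as disjoint cycles, the cycle lengths are 4, 3, 1.
The order is lcm(4, 3) = 12.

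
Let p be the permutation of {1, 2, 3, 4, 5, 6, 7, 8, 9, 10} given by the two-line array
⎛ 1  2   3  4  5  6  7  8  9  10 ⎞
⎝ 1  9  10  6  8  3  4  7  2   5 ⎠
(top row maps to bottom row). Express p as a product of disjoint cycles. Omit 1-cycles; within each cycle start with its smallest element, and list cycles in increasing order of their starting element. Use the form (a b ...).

Iterating p from 2 gives 2 → 9 → 2; that is the 2-cycle (2 9).
Continuing from each remaining unvisited element yields (2 9)(3 10 5 8 7 4 6).

(2 9)(3 10 5 8 7 4 6)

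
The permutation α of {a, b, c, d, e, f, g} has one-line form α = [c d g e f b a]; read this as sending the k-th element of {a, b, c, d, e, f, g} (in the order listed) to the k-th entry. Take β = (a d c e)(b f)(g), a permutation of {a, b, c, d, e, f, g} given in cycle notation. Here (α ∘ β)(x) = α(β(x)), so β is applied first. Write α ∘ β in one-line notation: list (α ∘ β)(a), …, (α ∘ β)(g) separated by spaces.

(α ∘ β)(x) = α(β(x)). Computing each image: α(β(a)) = α(d) = e, α(β(b)) = α(f) = b, α(β(c)) = α(e) = f, α(β(d)) = α(c) = g, α(β(e)) = α(a) = c, α(β(f)) = α(b) = d, α(β(g)) = α(g) = a.
Hence α ∘ β = [e b f g c d a].

e b f g c d a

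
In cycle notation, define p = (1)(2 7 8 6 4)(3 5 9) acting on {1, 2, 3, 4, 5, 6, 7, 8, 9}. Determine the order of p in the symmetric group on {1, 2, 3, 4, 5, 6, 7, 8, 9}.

15

The disjoint cycles have lengths 5, 3, 1.
The order of p is the least common multiple of its cycle lengths: lcm(5, 3) = 15.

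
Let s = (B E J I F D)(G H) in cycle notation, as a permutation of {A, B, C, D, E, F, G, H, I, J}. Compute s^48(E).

E lies in the 6-cycle (B E J I F D).
Since the cycle has length 6, s^48 acts on it the same as s^0 (48 mod 6 = 0).
So s^48(E) = E.

E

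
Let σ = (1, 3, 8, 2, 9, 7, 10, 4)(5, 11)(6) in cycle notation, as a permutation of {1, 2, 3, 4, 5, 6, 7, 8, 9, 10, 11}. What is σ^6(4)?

7

4 lies in the 8-cycle (1, 3, 8, 2, 9, 7, 10, 4).
Stepping 6 places around the cycle: 4 → 1 → 3 → 8 → 2 → 9 → 7.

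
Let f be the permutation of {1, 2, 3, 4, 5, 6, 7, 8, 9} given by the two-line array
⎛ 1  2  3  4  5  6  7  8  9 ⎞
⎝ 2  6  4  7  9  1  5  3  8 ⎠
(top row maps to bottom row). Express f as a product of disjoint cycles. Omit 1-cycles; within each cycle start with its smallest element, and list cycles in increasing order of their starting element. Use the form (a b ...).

(1 2 6)(3 4 7 5 9 8)

Start at 1 and follow images: 1 → 2 → 6 → 1, giving the cycle (1 2 6).
Repeating from the next unused element and collecting all non-trivial cycles gives (1 2 6)(3 4 7 5 9 8).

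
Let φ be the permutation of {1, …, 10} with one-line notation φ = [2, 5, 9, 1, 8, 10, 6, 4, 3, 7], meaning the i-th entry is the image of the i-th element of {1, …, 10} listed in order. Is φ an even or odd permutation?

odd

In disjoint-cycle form the cycle lengths are 5, 3, 2.
A cycle of length ℓ contributes ℓ−1 transpositions, so φ is a product of 4 + 2 + 1 = 7 transpositions — odd.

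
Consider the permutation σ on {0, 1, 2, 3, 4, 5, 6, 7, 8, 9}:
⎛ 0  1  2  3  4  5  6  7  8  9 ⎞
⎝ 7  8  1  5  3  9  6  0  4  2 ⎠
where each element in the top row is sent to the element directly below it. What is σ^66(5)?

Tracing 5 → 9 → … returns to 5 after 7 steps, so 5 lies in a 7-cycle (1, 8, 4, 3, 5, 9, 2).
Since the cycle has length 7, σ^66 acts on it the same as σ^3 (66 mod 7 = 3).
Stepping 3 places around the cycle: 5 → 9 → 2 → 1.

1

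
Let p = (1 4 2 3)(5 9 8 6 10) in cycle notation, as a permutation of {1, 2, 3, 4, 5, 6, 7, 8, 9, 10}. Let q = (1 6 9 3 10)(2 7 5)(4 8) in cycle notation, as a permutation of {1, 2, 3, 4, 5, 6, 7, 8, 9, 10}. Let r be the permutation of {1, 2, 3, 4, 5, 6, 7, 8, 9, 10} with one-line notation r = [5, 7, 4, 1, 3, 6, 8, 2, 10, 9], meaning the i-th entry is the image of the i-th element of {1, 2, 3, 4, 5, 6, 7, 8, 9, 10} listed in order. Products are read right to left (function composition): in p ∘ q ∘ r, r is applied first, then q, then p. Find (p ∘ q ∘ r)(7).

2

Chase 7: r(7) = 8; q(8) = 4; p(4) = 2. Hence (p ∘ q ∘ r)(7) = 2.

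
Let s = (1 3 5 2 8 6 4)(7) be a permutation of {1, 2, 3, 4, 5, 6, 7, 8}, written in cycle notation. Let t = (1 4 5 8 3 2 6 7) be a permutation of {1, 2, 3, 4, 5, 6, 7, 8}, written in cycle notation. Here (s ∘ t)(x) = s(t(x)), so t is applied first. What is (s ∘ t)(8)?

(s ∘ t)(8) = s(t(8)). t(8) = 3, then s(3) = 5. So (s ∘ t)(8) = 5.

5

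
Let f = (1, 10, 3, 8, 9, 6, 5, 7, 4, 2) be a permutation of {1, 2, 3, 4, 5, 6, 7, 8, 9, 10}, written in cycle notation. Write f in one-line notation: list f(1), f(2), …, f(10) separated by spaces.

Reading each image from the cycles: 1↦10, 2↦1, 3↦8, 4↦2, 5↦7, 6↦5, 7↦4, 8↦9, 9↦6, 10↦3.
Listing these in domain order gives 10 1 8 2 7 5 4 9 6 3.

10 1 8 2 7 5 4 9 6 3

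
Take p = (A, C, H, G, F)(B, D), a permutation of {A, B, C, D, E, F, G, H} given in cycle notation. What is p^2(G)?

G lies in the 5-cycle (A, C, H, G, F).
Advancing 2 steps from G: G → F → A.

A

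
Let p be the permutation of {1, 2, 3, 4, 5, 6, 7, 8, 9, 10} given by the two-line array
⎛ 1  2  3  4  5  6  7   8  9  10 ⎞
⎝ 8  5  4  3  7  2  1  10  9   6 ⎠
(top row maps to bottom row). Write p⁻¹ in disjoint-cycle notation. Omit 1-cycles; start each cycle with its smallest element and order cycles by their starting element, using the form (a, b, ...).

First write p in disjoint cycles: (1, 8, 10, 6, 2, 5, 7)(3, 4).
The inverse reverses every cycle; in canonical form, p⁻¹ = (1, 7, 5, 2, 6, 10, 8)(3, 4).

(1, 7, 5, 2, 6, 10, 8)(3, 4)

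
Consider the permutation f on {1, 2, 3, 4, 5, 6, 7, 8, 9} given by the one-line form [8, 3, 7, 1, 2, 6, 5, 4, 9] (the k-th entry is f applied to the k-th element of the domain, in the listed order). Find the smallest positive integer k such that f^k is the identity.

The disjoint-cycle form of f has cycle lengths 4, 3, 1, 1.
Since disjoint cycles commute, ord(f) = lcm(4, 3) = 12.

12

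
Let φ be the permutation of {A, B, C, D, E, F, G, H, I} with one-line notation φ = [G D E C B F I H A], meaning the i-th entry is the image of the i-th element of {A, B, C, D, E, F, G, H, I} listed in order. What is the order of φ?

Writing φ as disjoint cycles, the cycle lengths are 4, 3, 1, 1.
The order of φ is the least common multiple of its cycle lengths: lcm(4, 3) = 12.

12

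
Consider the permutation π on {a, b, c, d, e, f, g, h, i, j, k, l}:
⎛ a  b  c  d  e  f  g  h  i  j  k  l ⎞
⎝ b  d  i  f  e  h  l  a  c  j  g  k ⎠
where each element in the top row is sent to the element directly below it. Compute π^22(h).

Tracing h → a → … returns to h after 5 steps, so h lies in a 5-cycle (a b d f h).
On a 5-cycle, π^5 is the identity, so π^22 = π^2 there (22 ≡ 2 mod 5).
Advancing 2 steps from h: h → a → b.

b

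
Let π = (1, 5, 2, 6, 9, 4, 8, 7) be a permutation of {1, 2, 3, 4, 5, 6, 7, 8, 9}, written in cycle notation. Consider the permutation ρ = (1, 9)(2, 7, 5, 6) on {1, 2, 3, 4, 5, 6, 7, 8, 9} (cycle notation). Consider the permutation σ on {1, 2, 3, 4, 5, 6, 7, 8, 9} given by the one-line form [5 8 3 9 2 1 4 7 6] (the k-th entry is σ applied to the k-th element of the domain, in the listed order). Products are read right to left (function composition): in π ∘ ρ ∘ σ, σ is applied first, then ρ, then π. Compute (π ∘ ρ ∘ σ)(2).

7

Chase 2: σ(2) = 8; ρ(8) = 8; π(8) = 7. Hence (π ∘ ρ ∘ σ)(2) = 7.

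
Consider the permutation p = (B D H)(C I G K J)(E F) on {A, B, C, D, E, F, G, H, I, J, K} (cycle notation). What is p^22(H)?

H lies in the 3-cycle (B D H).
Since the cycle has length 3, p^22 acts on it the same as p^1 (22 mod 3 = 1).
Stepping 1 place around the cycle: H → B.

B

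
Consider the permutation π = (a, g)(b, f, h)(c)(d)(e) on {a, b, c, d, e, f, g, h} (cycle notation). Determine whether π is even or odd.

odd

The cycle lengths are 3, 2, 1, 1, 1.
A cycle of length ℓ contributes ℓ−1 transpositions, so π is a product of 2 + 1 = 3 transpositions — odd.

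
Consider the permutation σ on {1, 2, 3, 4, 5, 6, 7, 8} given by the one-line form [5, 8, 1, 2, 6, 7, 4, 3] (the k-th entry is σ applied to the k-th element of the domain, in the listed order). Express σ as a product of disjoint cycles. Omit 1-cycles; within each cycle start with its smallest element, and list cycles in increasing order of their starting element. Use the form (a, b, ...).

(1, 5, 6, 7, 4, 2, 8, 3)

Start at 1 and follow images: 1 → 5 → 6 → 7 → 4 → 2 → 8 → 3 → 1, giving the cycle (1, 5, 6, 7, 4, 2, 8, 3).
Repeating from the next unused element and collecting all non-trivial cycles gives (1, 5, 6, 7, 4, 2, 8, 3).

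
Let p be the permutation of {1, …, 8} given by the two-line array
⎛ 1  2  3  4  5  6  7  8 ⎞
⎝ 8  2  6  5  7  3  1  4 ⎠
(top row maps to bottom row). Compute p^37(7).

Tracing 7 → 1 → … returns to 7 after 5 steps, so 7 lies in a 5-cycle (1 8 4 5 7).
Since the cycle has length 5, p^37 acts on it the same as p^2 (37 mod 5 = 2).
Stepping 2 places around the cycle: 7 → 1 → 8.

8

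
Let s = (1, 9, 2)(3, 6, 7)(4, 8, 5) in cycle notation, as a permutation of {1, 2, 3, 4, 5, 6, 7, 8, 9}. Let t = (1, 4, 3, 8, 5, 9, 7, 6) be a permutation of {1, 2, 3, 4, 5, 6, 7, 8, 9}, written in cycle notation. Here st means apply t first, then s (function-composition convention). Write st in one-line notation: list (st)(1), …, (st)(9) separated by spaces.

8 1 5 6 2 9 7 4 3

For each element, apply t then s: 1 → 4 → 8; 2 → 2 → 1; 3 → 8 → 5; 4 → 3 → 6; 5 → 9 → 2; 6 → 1 → 9; 7 → 6 → 7; 8 → 5 → 4; 9 → 7 → 3.
So st in one-line form is 8 1 5 6 2 9 7 4 3.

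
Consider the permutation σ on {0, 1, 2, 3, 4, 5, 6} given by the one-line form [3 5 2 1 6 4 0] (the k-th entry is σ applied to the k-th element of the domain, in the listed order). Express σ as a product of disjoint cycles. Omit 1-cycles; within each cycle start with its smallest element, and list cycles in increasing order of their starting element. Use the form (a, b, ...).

Iterating σ from 0 gives 0 → 3 → 1 → 5 → 4 → 6 → 0; that is the 6-cycle (0, 3, 1, 5, 4, 6).
Repeating from the next unused element and collecting all non-trivial cycles gives (0, 3, 1, 5, 4, 6).

(0, 3, 1, 5, 4, 6)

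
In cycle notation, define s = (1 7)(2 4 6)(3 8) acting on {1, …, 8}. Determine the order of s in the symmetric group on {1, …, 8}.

The cycle type of s is (3, 2, 2, 1).
The order of s is the least common multiple of its cycle lengths: lcm(3, 2, 2) = 6.

6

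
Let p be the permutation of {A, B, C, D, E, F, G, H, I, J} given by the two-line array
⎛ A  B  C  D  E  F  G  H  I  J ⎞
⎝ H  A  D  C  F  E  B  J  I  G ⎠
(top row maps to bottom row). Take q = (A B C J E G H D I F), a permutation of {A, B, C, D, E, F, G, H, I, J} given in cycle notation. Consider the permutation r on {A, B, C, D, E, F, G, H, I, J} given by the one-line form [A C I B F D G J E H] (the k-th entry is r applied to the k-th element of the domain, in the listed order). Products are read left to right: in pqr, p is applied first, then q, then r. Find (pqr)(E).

Apply the permutations in order: p(E) = F, then q(F) = A, then r(A) = A. So (pqr)(E) = A.

A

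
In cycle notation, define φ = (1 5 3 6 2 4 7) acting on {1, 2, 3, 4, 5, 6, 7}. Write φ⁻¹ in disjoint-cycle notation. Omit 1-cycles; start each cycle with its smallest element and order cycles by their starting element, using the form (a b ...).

If φ sends a → b within a cycle, φ⁻¹ sends b → a; equivalently, reverse each cycle.
Reversing each cycle of φ and rotating so the smallest element leads gives (1 7 4 2 6 3 5).

(1 7 4 2 6 3 5)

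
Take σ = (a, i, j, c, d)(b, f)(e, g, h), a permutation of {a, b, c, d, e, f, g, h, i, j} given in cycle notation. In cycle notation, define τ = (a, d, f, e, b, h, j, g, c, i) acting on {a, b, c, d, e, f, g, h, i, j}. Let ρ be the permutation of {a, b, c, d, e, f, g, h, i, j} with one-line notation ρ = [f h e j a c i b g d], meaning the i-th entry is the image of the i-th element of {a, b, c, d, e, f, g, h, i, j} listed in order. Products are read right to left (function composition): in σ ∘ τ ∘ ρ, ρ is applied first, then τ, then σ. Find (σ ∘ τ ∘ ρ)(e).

Apply the permutations in order: ρ(e) = a, then τ(a) = d, then σ(d) = a. So (σ ∘ τ ∘ ρ)(e) = a.

a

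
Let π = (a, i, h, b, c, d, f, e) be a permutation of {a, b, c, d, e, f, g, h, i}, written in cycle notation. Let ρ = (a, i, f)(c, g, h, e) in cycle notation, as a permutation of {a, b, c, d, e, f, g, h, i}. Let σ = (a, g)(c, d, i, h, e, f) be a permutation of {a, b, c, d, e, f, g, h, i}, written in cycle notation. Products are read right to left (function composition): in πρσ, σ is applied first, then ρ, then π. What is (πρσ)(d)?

e

(πρσ)(d) = π(ρ(σ(d))). σ(d) = i, then ρ(i) = f, then π(f) = e, so the result is e.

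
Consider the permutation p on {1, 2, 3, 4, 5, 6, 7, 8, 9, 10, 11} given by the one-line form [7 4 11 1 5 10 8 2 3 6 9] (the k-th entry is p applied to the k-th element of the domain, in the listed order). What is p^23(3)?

9

Tracing 3 → 11 → … returns to 3 after 3 steps, so 3 lies in a 3-cycle (3 11 9).
On a 3-cycle, p^3 is the identity, so p^23 = p^2 there (23 ≡ 2 mod 3).
Advancing 2 steps from 3: 3 → 11 → 9.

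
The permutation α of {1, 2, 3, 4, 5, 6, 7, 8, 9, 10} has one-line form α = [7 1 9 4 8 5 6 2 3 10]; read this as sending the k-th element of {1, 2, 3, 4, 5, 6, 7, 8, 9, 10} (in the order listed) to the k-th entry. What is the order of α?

6

The disjoint-cycle form of α has cycle lengths 6, 2, 1, 1.
Since disjoint cycles commute, ord(α) = lcm(6, 2) = 6.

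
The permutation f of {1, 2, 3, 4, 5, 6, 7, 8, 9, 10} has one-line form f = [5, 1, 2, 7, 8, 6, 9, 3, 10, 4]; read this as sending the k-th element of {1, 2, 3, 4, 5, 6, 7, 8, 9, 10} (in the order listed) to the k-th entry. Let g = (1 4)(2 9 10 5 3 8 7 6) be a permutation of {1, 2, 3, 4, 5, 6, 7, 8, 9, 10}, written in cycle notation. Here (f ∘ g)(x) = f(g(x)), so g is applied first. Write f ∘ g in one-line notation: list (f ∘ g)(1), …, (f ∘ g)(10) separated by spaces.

Chase each element through g then f: 1 → 4 → 7; 2 → 9 → 10; 3 → 8 → 3; 4 → 1 → 5; 5 → 3 → 2; 6 → 2 → 1; 7 → 6 → 6; 8 → 7 → 9; 9 → 10 → 4; 10 → 5 → 8.
Collecting the images, f ∘ g = [7 10 3 5 2 1 6 9 4 8].

7 10 3 5 2 1 6 9 4 8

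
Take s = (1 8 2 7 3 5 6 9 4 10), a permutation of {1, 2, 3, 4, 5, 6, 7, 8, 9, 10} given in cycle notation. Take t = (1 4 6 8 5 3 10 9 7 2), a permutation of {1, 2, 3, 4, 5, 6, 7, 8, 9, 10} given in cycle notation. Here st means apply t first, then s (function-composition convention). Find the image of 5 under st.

5

(st)(5) = s(t(5)). t(5) = 3, then s(3) = 5. So (st)(5) = 5.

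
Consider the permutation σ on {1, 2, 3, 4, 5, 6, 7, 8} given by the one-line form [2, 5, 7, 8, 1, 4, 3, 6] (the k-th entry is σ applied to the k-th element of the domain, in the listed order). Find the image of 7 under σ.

7 is element number 7 of the domain, and entry number 7 of the one-line form is 3, so σ(7) = 3.

3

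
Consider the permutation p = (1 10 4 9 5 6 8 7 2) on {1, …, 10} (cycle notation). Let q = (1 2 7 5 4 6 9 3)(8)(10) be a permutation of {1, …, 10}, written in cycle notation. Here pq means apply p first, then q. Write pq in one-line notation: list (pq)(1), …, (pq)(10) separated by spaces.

10 2 1 3 9 8 7 5 4 6

For each element, apply p then q: 1 → 10 → 10; 2 → 1 → 2; 3 → 3 → 1; 4 → 9 → 3; 5 → 6 → 9; 6 → 8 → 8; 7 → 2 → 7; 8 → 7 → 5; 9 → 5 → 4; 10 → 4 → 6.
Collecting the images, pq = [10 2 1 3 9 8 7 5 4 6].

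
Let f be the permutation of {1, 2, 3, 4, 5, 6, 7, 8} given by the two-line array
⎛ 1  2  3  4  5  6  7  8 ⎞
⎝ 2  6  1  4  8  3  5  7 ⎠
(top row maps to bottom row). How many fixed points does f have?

1

The fixed points (elements with f(x) = x) are {4}, so there is 1.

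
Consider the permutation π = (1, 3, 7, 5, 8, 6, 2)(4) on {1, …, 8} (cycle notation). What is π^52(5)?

5 lies in the 7-cycle (1, 3, 7, 5, 8, 6, 2).
On a 7-cycle, π^7 is the identity, so π^52 = π^3 there (52 ≡ 3 mod 7).
Advancing 3 steps from 5: 5 → 8 → 6 → 2.

2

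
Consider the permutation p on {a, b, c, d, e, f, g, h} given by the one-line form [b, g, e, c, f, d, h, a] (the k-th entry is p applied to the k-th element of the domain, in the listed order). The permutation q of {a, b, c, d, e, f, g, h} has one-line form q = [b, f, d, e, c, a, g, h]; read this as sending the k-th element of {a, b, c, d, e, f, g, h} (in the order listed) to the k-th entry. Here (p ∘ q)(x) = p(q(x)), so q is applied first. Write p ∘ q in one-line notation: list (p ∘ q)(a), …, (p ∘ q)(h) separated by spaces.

g d c f e b h a

For each element, apply q then p: a → b → g; b → f → d; c → d → c; d → e → f; e → c → e; f → a → b; g → g → h; h → h → a.
Collecting the images, p ∘ q = [g d c f e b h a].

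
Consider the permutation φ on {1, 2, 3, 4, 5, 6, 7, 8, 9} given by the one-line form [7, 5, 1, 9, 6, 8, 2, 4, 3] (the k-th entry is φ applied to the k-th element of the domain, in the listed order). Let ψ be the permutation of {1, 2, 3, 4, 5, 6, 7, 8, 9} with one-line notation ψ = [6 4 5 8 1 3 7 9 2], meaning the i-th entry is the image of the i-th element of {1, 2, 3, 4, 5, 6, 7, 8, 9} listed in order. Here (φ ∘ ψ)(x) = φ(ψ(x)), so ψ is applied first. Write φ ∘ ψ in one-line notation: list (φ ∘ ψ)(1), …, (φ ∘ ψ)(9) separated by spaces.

(φ ∘ ψ)(x) = φ(ψ(x)). Computing each image: φ(ψ(1)) = φ(6) = 8, φ(ψ(2)) = φ(4) = 9, φ(ψ(3)) = φ(5) = 6, φ(ψ(4)) = φ(8) = 4, φ(ψ(5)) = φ(1) = 7, φ(ψ(6)) = φ(3) = 1, φ(ψ(7)) = φ(7) = 2, φ(ψ(8)) = φ(9) = 3, φ(ψ(9)) = φ(2) = 5.
Hence φ ∘ ψ = [8 9 6 4 7 1 2 3 5].

8 9 6 4 7 1 2 3 5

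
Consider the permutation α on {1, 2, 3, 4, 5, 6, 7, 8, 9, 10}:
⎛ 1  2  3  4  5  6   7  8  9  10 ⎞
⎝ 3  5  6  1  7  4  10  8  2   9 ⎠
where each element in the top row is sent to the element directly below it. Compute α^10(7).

7

Tracing 7 → 10 → … returns to 7 after 5 steps, so 7 lies in a 5-cycle (2 5 7 10 9).
Since the cycle has length 5, α^10 acts on it the same as α^0 (10 mod 5 = 0).
So α^10(7) = 7.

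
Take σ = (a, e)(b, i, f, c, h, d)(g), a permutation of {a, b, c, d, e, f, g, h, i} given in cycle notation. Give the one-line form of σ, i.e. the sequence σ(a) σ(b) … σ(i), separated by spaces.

Each element maps to the next entry in its cycle (wrapping to the front): a→e, b→i, c→h, d→b, e→a, f→c, g→g, h→d, i→f.
So the one-line form is e i h b a c g d f.

e i h b a c g d f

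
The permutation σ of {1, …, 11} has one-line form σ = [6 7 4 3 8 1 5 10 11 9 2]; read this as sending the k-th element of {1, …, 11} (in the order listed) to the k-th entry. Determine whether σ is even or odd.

even

In disjoint-cycle form the cycle lengths are 7, 2, 2.
A cycle is odd iff its length is even; σ has 2 even-length cycles, so sgn(σ) = (−1)^2 and σ is even.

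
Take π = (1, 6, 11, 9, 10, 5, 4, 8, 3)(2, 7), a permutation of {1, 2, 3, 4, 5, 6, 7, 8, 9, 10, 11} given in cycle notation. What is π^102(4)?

4 lies in the 9-cycle (1, 6, 11, 9, 10, 5, 4, 8, 3).
Powers repeat with period 9 on this cycle, and 102 mod 9 = 3, so π^102(4) = π^3(4).
Stepping 3 places around the cycle: 4 → 8 → 3 → 1.

1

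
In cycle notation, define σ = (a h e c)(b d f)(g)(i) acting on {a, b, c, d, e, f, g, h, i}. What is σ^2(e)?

e lies in the 4-cycle (a h e c).
Advancing 2 steps from e: e → c → a.

a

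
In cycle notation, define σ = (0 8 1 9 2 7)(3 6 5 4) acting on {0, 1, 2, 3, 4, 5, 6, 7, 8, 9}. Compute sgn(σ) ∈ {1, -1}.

1

The cycle lengths are 6, 4.
A cycle is odd iff its length is even; σ has 2 even-length cycles, so sgn(σ) = (−1)^2 and σ is even.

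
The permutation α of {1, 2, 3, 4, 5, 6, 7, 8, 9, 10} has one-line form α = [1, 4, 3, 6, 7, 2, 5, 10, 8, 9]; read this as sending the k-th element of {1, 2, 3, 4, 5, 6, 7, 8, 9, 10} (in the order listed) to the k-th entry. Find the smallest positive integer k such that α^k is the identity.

Decomposing into disjoint cycles gives cycle lengths 3, 3, 2, 1, 1.
Since disjoint cycles commute, ord(α) = lcm(3, 3, 2) = 6.

6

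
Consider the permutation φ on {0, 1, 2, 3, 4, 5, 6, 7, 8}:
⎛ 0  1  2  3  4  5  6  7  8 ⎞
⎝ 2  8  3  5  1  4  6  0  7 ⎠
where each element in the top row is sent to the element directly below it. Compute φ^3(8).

2

Tracing 8 → 7 → … returns to 8 after 8 steps, so 8 lies in an 8-cycle (0, 2, 3, 5, 4, 1, 8, 7).
Stepping 3 places around the cycle: 8 → 7 → 0 → 2.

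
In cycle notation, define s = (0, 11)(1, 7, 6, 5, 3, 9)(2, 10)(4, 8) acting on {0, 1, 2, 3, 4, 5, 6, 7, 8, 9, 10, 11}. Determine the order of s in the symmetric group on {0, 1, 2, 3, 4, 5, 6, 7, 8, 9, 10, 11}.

6

The disjoint cycles have lengths 6, 2, 2, 2.
The order is lcm(6, 2, 2, 2) = 6.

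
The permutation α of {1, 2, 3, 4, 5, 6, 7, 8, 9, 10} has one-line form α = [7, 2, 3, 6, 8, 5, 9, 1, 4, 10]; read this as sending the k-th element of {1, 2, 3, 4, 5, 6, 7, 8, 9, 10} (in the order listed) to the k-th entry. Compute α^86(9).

6

Tracing 9 → 4 → … returns to 9 after 7 steps, so 9 lies in a 7-cycle (1, 7, 9, 4, 6, 5, 8).
Powers repeat with period 7 on this cycle, and 86 mod 7 = 2, so α^86(9) = α^2(9).
Advancing 2 steps from 9: 9 → 4 → 6.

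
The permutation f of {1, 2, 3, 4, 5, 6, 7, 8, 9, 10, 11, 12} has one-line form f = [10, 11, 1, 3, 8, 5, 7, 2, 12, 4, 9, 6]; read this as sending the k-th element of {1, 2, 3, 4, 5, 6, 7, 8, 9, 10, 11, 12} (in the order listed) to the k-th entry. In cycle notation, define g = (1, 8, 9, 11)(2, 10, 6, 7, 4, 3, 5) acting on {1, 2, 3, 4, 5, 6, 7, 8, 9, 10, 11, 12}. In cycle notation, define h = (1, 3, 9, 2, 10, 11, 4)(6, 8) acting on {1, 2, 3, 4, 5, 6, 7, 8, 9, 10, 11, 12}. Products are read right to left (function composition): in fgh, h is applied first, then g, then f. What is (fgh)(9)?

Apply the permutations in order: h(9) = 2, then g(2) = 10, then f(10) = 4. So (fgh)(9) = 4.

4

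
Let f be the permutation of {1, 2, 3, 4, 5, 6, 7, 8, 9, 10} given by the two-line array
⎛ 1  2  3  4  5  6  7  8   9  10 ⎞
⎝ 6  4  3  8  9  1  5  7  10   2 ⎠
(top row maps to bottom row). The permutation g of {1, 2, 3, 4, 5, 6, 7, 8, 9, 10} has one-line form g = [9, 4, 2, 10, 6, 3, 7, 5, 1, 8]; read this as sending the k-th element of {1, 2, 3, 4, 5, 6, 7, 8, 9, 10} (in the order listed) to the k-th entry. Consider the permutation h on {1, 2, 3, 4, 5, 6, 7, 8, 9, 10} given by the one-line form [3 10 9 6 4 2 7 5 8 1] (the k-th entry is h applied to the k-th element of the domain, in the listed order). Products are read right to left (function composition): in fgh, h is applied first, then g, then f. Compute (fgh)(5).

2

Chase 5: h(5) = 4; g(4) = 10; f(10) = 2. Hence (fgh)(5) = 2.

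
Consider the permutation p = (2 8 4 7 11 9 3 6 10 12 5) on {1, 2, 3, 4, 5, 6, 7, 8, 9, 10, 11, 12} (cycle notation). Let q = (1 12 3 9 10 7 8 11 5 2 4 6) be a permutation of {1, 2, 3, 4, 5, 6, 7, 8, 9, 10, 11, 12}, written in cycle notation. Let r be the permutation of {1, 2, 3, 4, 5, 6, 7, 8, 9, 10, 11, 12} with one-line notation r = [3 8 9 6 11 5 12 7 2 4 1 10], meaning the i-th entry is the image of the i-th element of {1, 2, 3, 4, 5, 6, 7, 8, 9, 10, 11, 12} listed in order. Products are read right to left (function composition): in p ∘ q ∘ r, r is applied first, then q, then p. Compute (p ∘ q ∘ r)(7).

6

Chase 7: r(7) = 12; q(12) = 3; p(3) = 6. Hence (p ∘ q ∘ r)(7) = 6.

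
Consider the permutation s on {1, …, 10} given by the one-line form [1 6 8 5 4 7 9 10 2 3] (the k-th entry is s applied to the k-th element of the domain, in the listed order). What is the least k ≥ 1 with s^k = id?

Writing s as disjoint cycles, the cycle lengths are 4, 3, 2, 1.
Since disjoint cycles commute, ord(s) = lcm(4, 3, 2) = 12.

12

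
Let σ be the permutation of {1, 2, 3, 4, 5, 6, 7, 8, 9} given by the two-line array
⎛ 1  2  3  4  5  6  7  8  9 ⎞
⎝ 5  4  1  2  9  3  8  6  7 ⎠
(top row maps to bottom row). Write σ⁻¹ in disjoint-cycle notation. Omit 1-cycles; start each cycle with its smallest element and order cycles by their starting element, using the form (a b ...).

(1 3 6 8 7 9 5)(2 4)

The cycle decomposition of σ is (1 5 9 7 8 6 3)(2 4).
Reversing each cycle (and rotating so the smallest element leads) gives σ⁻¹ = (1 3 6 8 7 9 5)(2 4).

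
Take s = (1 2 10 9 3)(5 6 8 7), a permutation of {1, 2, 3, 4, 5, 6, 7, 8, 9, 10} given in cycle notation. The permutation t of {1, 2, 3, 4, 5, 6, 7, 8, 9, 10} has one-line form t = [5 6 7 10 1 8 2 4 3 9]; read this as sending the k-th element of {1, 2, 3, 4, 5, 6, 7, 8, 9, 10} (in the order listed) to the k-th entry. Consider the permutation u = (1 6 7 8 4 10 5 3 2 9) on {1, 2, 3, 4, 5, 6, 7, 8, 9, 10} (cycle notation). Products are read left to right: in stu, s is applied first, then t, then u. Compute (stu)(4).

Chase 4: s(4) = 4; t(4) = 10; u(10) = 5. Hence (stu)(4) = 5.

5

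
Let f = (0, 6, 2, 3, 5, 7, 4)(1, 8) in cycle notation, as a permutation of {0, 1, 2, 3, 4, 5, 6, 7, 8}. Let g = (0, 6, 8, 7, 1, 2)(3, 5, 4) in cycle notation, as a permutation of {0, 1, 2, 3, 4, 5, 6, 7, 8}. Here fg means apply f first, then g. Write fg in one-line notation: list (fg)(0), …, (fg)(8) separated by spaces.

(fg)(x) = g(f(x)). Computing each image: g(f(0)) = g(6) = 8, g(f(1)) = g(8) = 7, g(f(2)) = g(3) = 5, g(f(3)) = g(5) = 4, g(f(4)) = g(0) = 6, g(f(5)) = g(7) = 1, g(f(6)) = g(2) = 0, g(f(7)) = g(4) = 3, g(f(8)) = g(1) = 2.
Hence fg = [8 7 5 4 6 1 0 3 2].

8 7 5 4 6 1 0 3 2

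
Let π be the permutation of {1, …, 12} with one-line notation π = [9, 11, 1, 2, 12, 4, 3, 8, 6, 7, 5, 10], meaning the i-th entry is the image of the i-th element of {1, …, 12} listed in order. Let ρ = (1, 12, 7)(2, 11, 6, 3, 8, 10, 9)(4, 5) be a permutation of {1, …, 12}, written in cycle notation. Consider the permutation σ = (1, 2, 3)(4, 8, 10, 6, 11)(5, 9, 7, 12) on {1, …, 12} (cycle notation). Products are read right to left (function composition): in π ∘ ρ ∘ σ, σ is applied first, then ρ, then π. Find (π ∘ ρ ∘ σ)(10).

1

Chase 10: σ(10) = 6; ρ(6) = 3; π(3) = 1. Hence (π ∘ ρ ∘ σ)(10) = 1.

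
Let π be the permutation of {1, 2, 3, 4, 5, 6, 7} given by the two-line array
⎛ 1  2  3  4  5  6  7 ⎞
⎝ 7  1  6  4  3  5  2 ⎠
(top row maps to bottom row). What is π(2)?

The entry below 2 in the array is 1, so π(2) = 1.

1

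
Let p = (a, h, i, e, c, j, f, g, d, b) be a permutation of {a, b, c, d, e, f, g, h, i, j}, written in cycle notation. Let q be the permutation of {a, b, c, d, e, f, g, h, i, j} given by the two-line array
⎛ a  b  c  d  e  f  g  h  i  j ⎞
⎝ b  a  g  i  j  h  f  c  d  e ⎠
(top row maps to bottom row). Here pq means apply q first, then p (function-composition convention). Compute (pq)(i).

First apply q: q(i) = d, then p(d) = b. Thus (pq)(i) = b.

b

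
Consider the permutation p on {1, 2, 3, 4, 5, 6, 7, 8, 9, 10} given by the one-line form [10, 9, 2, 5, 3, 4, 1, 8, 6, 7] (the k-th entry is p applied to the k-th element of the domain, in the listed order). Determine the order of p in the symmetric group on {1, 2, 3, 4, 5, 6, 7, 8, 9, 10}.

6

The disjoint-cycle form of p has cycle lengths 6, 3, 1.
The order of p is the least common multiple of its cycle lengths: lcm(6, 3) = 6.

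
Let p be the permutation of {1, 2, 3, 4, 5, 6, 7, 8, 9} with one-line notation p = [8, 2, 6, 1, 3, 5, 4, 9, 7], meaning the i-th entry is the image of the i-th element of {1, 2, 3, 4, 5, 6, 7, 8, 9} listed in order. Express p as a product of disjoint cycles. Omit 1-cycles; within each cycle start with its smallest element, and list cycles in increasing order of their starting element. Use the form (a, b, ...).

Iterating p from 1 gives 1 → 8 → 9 → 7 → 4 → 1; that is the 5-cycle (1, 8, 9, 7, 4).
Repeating from the next unused element and collecting all non-trivial cycles gives (1, 8, 9, 7, 4)(3, 6, 5).

(1, 8, 9, 7, 4)(3, 6, 5)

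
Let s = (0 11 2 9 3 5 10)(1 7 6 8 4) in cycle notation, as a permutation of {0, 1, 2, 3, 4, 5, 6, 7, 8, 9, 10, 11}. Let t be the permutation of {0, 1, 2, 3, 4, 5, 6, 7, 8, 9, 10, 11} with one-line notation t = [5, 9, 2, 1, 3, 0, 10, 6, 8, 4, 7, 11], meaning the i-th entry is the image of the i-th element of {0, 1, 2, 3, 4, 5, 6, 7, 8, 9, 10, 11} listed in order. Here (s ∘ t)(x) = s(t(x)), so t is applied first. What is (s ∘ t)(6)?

0

(s ∘ t)(6) = s(t(6)). t(6) = 10, then s(10) = 0. So (s ∘ t)(6) = 0.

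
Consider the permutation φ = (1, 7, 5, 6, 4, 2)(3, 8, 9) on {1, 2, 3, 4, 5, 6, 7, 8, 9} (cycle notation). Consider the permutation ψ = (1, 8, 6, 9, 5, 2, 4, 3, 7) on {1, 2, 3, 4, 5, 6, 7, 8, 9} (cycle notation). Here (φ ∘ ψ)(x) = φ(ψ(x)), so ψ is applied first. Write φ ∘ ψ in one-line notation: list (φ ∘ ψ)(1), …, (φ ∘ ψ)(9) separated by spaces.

Chase each element through ψ then φ: 1 → 8 → 9; 2 → 4 → 2; 3 → 7 → 5; 4 → 3 → 8; 5 → 2 → 1; 6 → 9 → 3; 7 → 1 → 7; 8 → 6 → 4; 9 → 5 → 6.
Collecting the images, φ ∘ ψ = [9 2 5 8 1 3 7 4 6].

9 2 5 8 1 3 7 4 6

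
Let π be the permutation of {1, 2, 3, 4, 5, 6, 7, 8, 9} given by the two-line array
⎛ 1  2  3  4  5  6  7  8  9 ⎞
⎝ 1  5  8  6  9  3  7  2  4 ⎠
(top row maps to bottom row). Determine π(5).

9

The entry below 5 in the array is 9, so π(5) = 9.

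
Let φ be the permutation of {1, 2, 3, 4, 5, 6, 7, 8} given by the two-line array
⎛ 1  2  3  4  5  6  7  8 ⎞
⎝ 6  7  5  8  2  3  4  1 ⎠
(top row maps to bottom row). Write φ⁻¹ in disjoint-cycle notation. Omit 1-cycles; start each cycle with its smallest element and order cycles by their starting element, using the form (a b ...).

(1 8 4 7 2 5 3 6)

The cycle decomposition of φ is (1 6 3 5 2 7 4 8).
The inverse reverses every cycle; in canonical form, φ⁻¹ = (1 8 4 7 2 5 3 6).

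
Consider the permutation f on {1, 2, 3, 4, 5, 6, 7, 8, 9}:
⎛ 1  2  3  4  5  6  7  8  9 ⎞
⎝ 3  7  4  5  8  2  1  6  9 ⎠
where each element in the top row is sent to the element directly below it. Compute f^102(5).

Tracing 5 → 8 → … returns to 5 after 8 steps, so 5 lies in an 8-cycle (1, 3, 4, 5, 8, 6, 2, 7).
Powers repeat with period 8 on this cycle, and 102 mod 8 = 6, so f^102(5) = f^6(5).
Advancing 6 steps from 5: 5 → 8 → 6 → 2 → 7 → 1 → 3.

3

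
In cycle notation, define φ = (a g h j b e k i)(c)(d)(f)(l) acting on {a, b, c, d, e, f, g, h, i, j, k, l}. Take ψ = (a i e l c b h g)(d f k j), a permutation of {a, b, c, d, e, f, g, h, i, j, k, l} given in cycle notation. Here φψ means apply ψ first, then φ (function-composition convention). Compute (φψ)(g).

(φψ)(g) = φ(ψ(g)). ψ(g) = a, then φ(a) = g. So (φψ)(g) = g.

g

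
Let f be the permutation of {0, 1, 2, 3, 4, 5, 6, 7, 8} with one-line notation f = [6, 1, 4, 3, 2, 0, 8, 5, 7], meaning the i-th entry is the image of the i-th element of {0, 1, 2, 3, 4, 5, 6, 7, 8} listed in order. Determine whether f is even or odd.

In disjoint-cycle form the cycle lengths are 5, 2, 1, 1.
A cycle of length ℓ contributes ℓ−1 transpositions, so f is a product of 4 + 1 = 5 transpositions — odd.

odd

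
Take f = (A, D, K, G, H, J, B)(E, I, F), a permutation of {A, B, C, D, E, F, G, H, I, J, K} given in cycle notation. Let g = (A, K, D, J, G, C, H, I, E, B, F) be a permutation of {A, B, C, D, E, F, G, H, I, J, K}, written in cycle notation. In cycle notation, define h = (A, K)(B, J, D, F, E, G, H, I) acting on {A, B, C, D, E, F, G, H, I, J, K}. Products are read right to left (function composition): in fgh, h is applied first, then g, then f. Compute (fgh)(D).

D

Chase D: h(D) = F; g(F) = A; f(A) = D. Hence (fgh)(D) = D.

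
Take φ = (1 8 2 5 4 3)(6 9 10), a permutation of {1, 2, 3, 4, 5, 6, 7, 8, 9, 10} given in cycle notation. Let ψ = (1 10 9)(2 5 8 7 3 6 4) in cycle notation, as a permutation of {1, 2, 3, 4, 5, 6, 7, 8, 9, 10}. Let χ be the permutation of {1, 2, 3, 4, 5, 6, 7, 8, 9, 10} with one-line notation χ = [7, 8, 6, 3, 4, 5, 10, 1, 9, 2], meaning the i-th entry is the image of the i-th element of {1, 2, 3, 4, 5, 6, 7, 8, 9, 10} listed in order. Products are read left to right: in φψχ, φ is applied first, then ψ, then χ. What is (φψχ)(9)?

9

Chase 9: φ(9) = 10; ψ(10) = 9; χ(9) = 9. Hence (φψχ)(9) = 9.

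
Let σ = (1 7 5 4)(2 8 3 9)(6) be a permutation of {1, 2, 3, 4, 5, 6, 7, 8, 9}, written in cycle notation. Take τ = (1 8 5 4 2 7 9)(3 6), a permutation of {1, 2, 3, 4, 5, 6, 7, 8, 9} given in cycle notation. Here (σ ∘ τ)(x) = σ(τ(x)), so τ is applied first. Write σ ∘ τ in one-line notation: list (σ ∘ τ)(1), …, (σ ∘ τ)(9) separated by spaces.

3 5 6 8 1 9 2 4 7

Chase each element through τ then σ: 1 → 8 → 3; 2 → 7 → 5; 3 → 6 → 6; 4 → 2 → 8; 5 → 4 → 1; 6 → 3 → 9; 7 → 9 → 2; 8 → 5 → 4; 9 → 1 → 7.
So σ ∘ τ in one-line form is 3 5 6 8 1 9 2 4 7.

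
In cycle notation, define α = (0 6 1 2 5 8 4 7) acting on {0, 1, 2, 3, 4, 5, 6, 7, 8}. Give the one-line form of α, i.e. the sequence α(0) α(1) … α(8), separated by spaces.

6 2 5 3 7 8 1 0 4

Image by image: 0↦6, 1↦2, 2↦5, 3↦3, 4↦7, 5↦8, 6↦1, 7↦0, 8↦4.
Listing these in domain order gives 6 2 5 3 7 8 1 0 4.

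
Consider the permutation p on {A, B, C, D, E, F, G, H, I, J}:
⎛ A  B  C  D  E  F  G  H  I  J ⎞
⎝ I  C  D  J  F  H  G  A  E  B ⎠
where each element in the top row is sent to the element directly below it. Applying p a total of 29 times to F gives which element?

Tracing F → H → … returns to F after 5 steps, so F lies in a 5-cycle (A I E F H).
Powers repeat with period 5 on this cycle, and 29 mod 5 = 4, so p^29(F) = p^4(F).
Advancing 4 steps from F: F → H → A → I → E.

E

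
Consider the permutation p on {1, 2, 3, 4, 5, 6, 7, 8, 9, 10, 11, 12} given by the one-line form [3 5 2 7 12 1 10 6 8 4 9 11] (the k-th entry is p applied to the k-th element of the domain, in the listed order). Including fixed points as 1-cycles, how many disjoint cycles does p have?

2

The cycle decomposition is (1 3 2 5 12 11 9 8 6)(4 7 10), which has 2 cycles (counting 1-cycles).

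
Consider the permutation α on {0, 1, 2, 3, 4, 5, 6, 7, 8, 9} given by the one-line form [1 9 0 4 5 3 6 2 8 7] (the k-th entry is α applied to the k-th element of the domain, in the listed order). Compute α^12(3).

Tracing 3 → 4 → … returns to 3 after 3 steps, so 3 lies in a 3-cycle (3 4 5).
On a 3-cycle, α^3 is the identity, so α^12 = α^0 there (12 ≡ 0 mod 3).
So α^12(3) = 3.

3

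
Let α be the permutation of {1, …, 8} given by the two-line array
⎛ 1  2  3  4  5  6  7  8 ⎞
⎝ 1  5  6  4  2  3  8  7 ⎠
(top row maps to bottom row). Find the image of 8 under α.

The entry below 8 in the array is 7, so α(8) = 7.

7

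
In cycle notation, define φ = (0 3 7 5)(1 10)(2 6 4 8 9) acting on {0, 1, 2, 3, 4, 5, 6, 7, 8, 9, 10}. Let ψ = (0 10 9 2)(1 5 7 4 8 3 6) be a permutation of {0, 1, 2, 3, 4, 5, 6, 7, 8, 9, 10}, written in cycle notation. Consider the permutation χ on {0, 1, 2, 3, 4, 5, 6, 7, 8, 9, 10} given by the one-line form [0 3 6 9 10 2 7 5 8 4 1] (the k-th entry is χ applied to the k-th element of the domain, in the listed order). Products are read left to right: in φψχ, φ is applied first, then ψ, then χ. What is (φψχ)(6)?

(φψχ)(6) = χ(ψ(φ(6))). φ(6) = 4, then ψ(4) = 8, then χ(8) = 8, so the result is 8.

8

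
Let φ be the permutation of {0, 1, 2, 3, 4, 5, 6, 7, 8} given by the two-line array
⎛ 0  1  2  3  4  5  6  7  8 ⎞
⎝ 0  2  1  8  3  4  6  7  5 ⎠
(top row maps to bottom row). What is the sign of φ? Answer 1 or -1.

In disjoint-cycle form the cycle lengths are 4, 2, 1, 1, 1.
A cycle is odd iff its length is even; φ has 2 even-length cycles, so sgn(φ) = (−1)^2 and φ is even.

1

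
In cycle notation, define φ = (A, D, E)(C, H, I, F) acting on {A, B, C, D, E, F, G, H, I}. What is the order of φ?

The disjoint cycles have lengths 4, 3, 1, 1.
The order of φ is the least common multiple of its cycle lengths: lcm(4, 3) = 12.

12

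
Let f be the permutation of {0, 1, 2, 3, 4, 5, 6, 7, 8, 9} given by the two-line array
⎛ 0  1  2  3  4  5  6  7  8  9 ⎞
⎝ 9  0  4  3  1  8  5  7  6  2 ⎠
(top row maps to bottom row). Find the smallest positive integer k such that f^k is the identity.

Decomposing into disjoint cycles gives cycle lengths 5, 3, 1, 1.
The order of f is the least common multiple of its cycle lengths: lcm(5, 3) = 15.

15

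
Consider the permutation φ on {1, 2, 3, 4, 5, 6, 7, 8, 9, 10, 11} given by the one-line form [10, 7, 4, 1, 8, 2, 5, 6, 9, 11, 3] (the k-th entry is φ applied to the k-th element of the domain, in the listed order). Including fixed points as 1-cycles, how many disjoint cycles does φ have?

3

The cycle decomposition is (1 10 11 3 4)(2 7 5 8 6)(9), which has 3 cycles (counting 1-cycles).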